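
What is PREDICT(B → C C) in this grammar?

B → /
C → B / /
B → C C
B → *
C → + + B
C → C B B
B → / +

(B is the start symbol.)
PREDICT(B → C C) = (FIRST(RHS) \ {ε}) ∪ (FOLLOW(B) if ε ∈ FIRST(RHS), i.e. RHS ⇒* ε)
FIRST(C) = { '*', '+', '/' }
FIRST(C C) = { '*', '+', '/' }
ε ∉ FIRST(C C), so FOLLOW(B) is not added.
PREDICT(B → C C) = { '*', '+', '/' }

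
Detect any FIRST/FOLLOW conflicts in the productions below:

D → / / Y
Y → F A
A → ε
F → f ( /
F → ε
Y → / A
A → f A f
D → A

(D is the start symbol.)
Yes. A → f A f with FOLLOW(A) on { 'f' }; F → f '(' '/' with FOLLOW(F) on { 'f' }

A FIRST/FOLLOW conflict occurs when a non-terminal N has a nullable alternative N → β (β ⇒* ε) and another alternative N → α with FIRST(α) ∩ FOLLOW(N) ≠ ∅: on such a lookahead the parser cannot decide between expanding α and letting N vanish via β.

Nullable non-terminals: A, D, F, Y.
FIRST sets used below: FIRST(A) = { 'f', ε }, FIRST(F) = { 'f', ε }

A: nullable alternative(s) A → ε; FOLLOW(A) = { $, 'f' }
  A → ε: FIRST \ {ε} = { } — this is the only nullable alternative, skip
  A → f A f: FIRST \ {ε} = { 'f' } — overlaps FOLLOW(A) on { 'f' }: CONFLICT

D: nullable alternative(s) D → A; FOLLOW(D) = { $ }
  D → / / Y: FIRST \ {ε} = { '/' } — disjoint from FOLLOW(D)
  D → A: FIRST \ {ε} = { 'f' } — this is the only nullable alternative, skip

F: nullable alternative(s) F → ε; FOLLOW(F) = { $, 'f' }
  F → f ( /: FIRST \ {ε} = { 'f' } — overlaps FOLLOW(F) on { 'f' }: CONFLICT
  F → ε: FIRST \ {ε} = { } — this is the only nullable alternative, skip

Y: nullable alternative(s) Y → F A; FOLLOW(Y) = { $ }
  Y → F A: FIRST \ {ε} = { 'f' } — this is the only nullable alternative, skip
  Y → / A: FIRST \ {ε} = { '/' } — disjoint from FOLLOW(Y)

So the grammar has 2 FIRST/FOLLOW conflicts (marked CONFLICT above).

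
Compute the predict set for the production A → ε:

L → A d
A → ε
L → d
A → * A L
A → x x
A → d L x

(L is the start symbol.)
{ '*', 'd', 'x' }

PREDICT(A → ε) = (FIRST(RHS) \ {ε}) ∪ (FOLLOW(A) if ε ∈ FIRST(RHS), i.e. RHS ⇒* ε)
The right-hand side is ε (FIRST(ε) = { ε }), so the predict set is FOLLOW(A) = { '*', 'd', 'x' }
PREDICT(A → ε) = { '*', 'd', 'x' }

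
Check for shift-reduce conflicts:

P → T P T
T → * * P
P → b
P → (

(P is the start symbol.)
Augment with P' → P and build the canonical LR(0) collection (I0 = CLOSURE({[P' → . P]}), then GOTO on every symbol after a dot until no new states appear). It has 10 states:
  I0: { [P → . (], [P → . T P T], [P → . b], [P' → . P], [T → . * * P] }  — shift
  I1: { [P → ( .] }  — reduce
  I2: { [T → * . * P] }  — shift
  I3: { [P' → P .] }  — accept
  I4: { [P → . (], [P → . T P T], [P → . b], [P → T . P T], [T → . * * P] }  — shift
  I5: { [P → b .] }  — reduce
  I6: { [P → T P . T], [T → . * * P] }  — shift
  I7: { [P → T P T .] }  — reduce
  I8: { [P → . (], [P → . T P T], [P → . b], [T → * * . P], [T → . * * P] }  — shift
  I9: { [T → * * P .] }  — reduce

No state contains both a complete item and a shift item.

Answer: No shift-reduce conflicts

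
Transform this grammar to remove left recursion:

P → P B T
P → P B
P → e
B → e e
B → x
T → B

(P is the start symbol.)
P → e P'
P' → B T P'
P' → B P'
P' → ε
B → e e
B → x
T → B

P is directly left-recursive. The standard transformation for
  A → A α₁ | ... | A α_m | β₁ | ... | β_n
is
  A  → β₁ A' | ... | β_n A'
  A' → α₁ A' | ... | α_m A' | ε

P → e becomes P → e P'
P → P B T becomes P' → B T P'
P → P B becomes P' → B P'
Add P' → ε

Productions for other non-terminals are unchanged:
  B → e e
  B → x
  T → B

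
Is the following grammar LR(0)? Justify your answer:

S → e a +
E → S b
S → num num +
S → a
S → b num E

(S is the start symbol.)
A grammar is LR(0) if no state in the canonical LR(0) collection has:
  - both a shift item (dot before a terminal) and a complete item (shift-reduce conflict), or
  - two or more complete items (reduce-reduce conflict; the accept item [S' → S .] counts as a complete item here).

Augment with S' → S and build the canonical LR(0) collection (I0 = CLOSURE({[S' → . S]}), then GOTO on every symbol after a dot until no new states appear). It has 14 states:
  I0: { [S → . a], [S → . b num E], [S → . e a +], [S → . num num +], [S' → . S] }  — shift
  I1: { [S' → S .] }  — accept
  I2: { [S → a .] }  — reduce
  I3: { [S → b . num E] }  — shift
  I4: { [S → e . a +] }  — shift
  I5: { [S → num . num +] }  — shift
  I6: { [S → num num . +] }  — shift
  I7: { [S → num num + .] }  — reduce
  I8: { [S → e a . +] }  — shift
  I9: { [S → e a + .] }  — reduce
  I10: { [E → . S b], [S → . a], [S → . b num E], [S → . e a +], [S → . num num +], [S → b num . E] }  — shift
  I11: { [S → b num E .] }  — reduce
  I12: { [E → S . b] }  — shift
  I13: { [E → S b .] }  — reduce

Every state is either a pure shift/goto state or contains exactly one complete item and nothing to shift — no conflicts. The grammar is LR(0).

Answer: Yes, the grammar is LR(0)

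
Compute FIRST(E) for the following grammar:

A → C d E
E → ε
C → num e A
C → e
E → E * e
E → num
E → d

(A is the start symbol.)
From E → ε:
  - ε-production, so ε ∈ FIRST(E)
From E → E * e:
  - E is the symbol being defined: contributes nothing new
    E is nullable, so continue to the next symbol
  - '*' is a terminal: add '*' and stop
From E → num:
  - num is a terminal: add 'num' and stop
From E → d:
  - d is a terminal: add 'd' and stop

Collecting: FIRST(E) = { '*', 'd', 'num', ε }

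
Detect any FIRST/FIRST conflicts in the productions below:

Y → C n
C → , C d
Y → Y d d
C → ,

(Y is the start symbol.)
Yes. Y → C n / Y → Y d d on { ',' }; C → ',' C d / C → ',' on { ',' }

FIRST sets of the non-terminals at (or reachable through a nullable prefix from) the front of some alternative:
  FIRST(C) = { ',' }
  FIRST(Y) = { ',' }

Productions for Y:
  Y → C n: FIRST = { ',' }
  Y → Y d d: FIRST = { ',' }
Productions for C:
  C → , C d: FIRST = { ',' }
  C → ,: FIRST = { ',' }

Conflict for Y: Y → C n and Y → Y d d
  Overlap: { ',' }
Conflict for C: C → , C d and C → ,
  Overlap: { ',' }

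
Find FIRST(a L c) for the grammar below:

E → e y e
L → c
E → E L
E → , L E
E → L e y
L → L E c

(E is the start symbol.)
To compute FIRST(a L c), process the symbols left to right:
Symbol a is a terminal. Add 'a' and stop.
FIRST(a L c) = { 'a' }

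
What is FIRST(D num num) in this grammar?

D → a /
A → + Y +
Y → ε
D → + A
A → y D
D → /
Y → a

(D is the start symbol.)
{ '+', '/', 'a' }

FIRST sets of the non-terminals involved (from the grammar, by fixed-point iteration):
  FIRST(D) = { '+', '/', 'a' }

To compute FIRST(D num num), process the symbols left to right:
Symbol D is a non-terminal. Add FIRST(D) \ {ε} = { '+', '/', 'a' }
D is not nullable (ε ∉ FIRST(D)), so stop here.
FIRST(D num num) = { '+', '/', 'a' }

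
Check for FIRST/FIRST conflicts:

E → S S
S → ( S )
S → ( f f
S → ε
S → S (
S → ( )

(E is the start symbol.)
FIRST sets of the non-terminals at (or reachable through a nullable prefix from) the front of some alternative:
  FIRST(S) = { '(', ε }

Productions for S:
  S → ( S ): FIRST = { '(' }
  S → ( f f: FIRST = { '(' }
  S → ε: FIRST = { ε }
  S → S (: FIRST = { '(' }
  S → ( ): FIRST = { '(' }
E has only one production, so no FIRST/FIRST conflict is possible there.

Conflict for S: S → ( S ) and S → ( f f
  Overlap: { '(' }
Conflict for S: S → ( S ) and S → S (
  Overlap: { '(' }
Conflict for S: S → ( S ) and S → ( )
  Overlap: { '(' }
Conflict for S: S → ( f f and S → S (
  Overlap: { '(' }
Conflict for S: S → ( f f and S → ( )
  Overlap: { '(' }
Conflict for S: S → S ( and S → ( )
  Overlap: { '(' }

Answer: Yes. S → '(' S ')' / S → '(' f f on { '(' }; S → '(' S ')' / S → S '(' on { '(' }; S → '(' S ')' / S → '(' ')' on { '(' }; S → '(' f f / S → S '(' on { '(' }; S → '(' f f / S → '(' ')' on { '(' }; S → S '(' / S → '(' ')' on { '(' }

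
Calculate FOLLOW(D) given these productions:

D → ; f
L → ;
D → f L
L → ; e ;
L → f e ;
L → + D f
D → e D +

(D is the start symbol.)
D is the start symbol, so $ ∈ FOLLOW(D).
In L → + D f: D is followed by f, add FIRST(f) \ {ε} = { 'f' }
In D → e D +: D is followed by '+', add FIRST('+') \ {ε} = { '+' }

Taking the union: FOLLOW(D) = { $, '+', 'f' }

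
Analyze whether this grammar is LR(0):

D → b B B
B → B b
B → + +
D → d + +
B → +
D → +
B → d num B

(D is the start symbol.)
No. Shift-reduce conflict between [B → + .] and [B → + . +]

A grammar is LR(0) if no state in the canonical LR(0) collection has:
  - both a shift item (dot before a terminal) and a complete item (shift-reduce conflict), or
  - two or more complete items (reduce-reduce conflict; the accept item [D' → D .] counts as a complete item here).

Augment with D' → D and build the canonical LR(0) collection (I0 = CLOSURE({[D' → . D]}), then GOTO on every symbol after a dot until no new states appear). It has 15 states:
  I0: { [D → . +], [D → . b B B], [D → . d + +], [D' → . D] }  — shift
  I1: { [D → + .] }  — reduce
  I2: { [D' → D .] }  — accept
  I3: { [B → . + +], [B → . +], [B → . B b], [B → . d num B], [D → b . B B] }  — shift
  I4: { [D → d . + +] }  — shift
  I5: { [D → d + . +] }  — shift
  I6: { [D → d + + .] }  — reduce
  I7: { [B → + . +], [B → + .] }  — shift, reduce
  I8: { [B → . + +], [B → . +], [B → . B b], [B → . d num B], [B → B . b], [D → b B . B] }  — shift
  I9: { [B → d . num B] }  — shift
  I10: { [B → . + +], [B → . +], [B → . B b], [B → . d num B], [B → d num . B] }  — shift
  I11: { [B → B . b], [B → d num B .] }  — shift, reduce
  I12: { [B → B b .] }  — reduce
  I13: { [B → B . b], [D → b B B .] }  — shift, reduce
  I14: { [B → + + .] }  — reduce

Conflict in state I7:
  Shift-reduce conflict between [B → + .] and [B → + . +]
So the grammar is NOT LR(0).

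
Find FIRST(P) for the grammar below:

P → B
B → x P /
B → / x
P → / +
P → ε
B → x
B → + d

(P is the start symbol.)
To compute FIRST(P), examine every production with P on the left-hand side, reading each right-hand side left to right until a non-nullable symbol is reached.

FIRST sets of the other non-terminals involved (by the same procedure, iterated to a fixed point):
  FIRST(B) = { '+', '/', 'x' }

From P → B:
  - B is a non-terminal: add FIRST(B) \ {ε} = { '+', '/', 'x' }
    B is not nullable, so stop
From P → / +:
  - '/' is a terminal: add '/' and stop
From P → ε:
  - ε-production, so ε ∈ FIRST(P)

Collecting: FIRST(P) = { '+', '/', 'x', ε }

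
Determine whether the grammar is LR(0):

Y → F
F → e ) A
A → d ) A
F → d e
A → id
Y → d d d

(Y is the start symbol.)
A grammar is LR(0) if no state in the canonical LR(0) collection has:
  - both a shift item (dot before a terminal) and a complete item (shift-reduce conflict), or
  - two or more complete items (reduce-reduce conflict; the accept item [Y' → Y .] counts as a complete item here).

Augment with Y' → Y and build the canonical LR(0) collection (I0 = CLOSURE({[Y' → . Y]}), then GOTO on every symbol after a dot until no new states appear). It has 14 states:
  I0: { [F → . d e], [F → . e ) A], [Y → . F], [Y → . d d d], [Y' → . Y] }  — shift
  I1: { [Y → F .] }  — reduce
  I2: { [Y' → Y .] }  — accept
  I3: { [F → d . e], [Y → d . d d] }  — shift
  I4: { [F → e . ) A] }  — shift
  I5: { [A → . d ) A], [A → . id], [F → e ) . A] }  — shift
  I6: { [F → e ) A .] }  — reduce
  I7: { [A → d . ) A] }  — shift
  I8: { [A → id .] }  — reduce
  I9: { [A → . d ) A], [A → . id], [A → d ) . A] }  — shift
  I10: { [A → d ) A .] }  — reduce
  I11: { [Y → d d . d] }  — shift
  I12: { [F → d e .] }  — reduce
  I13: { [Y → d d d .] }  — reduce

Every state is either a pure shift/goto state or contains exactly one complete item and nothing to shift — no conflicts. The grammar is LR(0).

Answer: Yes, the grammar is LR(0)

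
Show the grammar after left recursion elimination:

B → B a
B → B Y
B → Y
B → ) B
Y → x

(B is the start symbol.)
B → Y B'
B → ) B B'
B' → a B'
B' → Y B'
B' → ε
Y → x

B is directly left-recursive. The standard transformation for
  A → A α₁ | ... | A α_m | β₁ | ... | β_n
is
  A  → β₁ A' | ... | β_n A'
  A' → α₁ A' | ... | α_m A' | ε

B → Y becomes B → Y B'
B → ) B becomes B → ) B B'
B → B a becomes B' → a B'
B → B Y becomes B' → Y B'
Add B' → ε

Productions for other non-terminals are unchanged:
  Y → x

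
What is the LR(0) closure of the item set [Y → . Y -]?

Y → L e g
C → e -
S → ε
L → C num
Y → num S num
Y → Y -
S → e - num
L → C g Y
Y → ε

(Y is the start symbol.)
{ [C → . e -], [L → . C g Y], [L → . C num], [Y → . L e g], [Y → . Y -], [Y → . num S num], [Y → .] }

Start with: [Y → . Y -]
  [Y → . Y -] has the dot before Y: add [Y → . L e g], [Y → . num S num], [Y → .]
  [Y → . L e g] has the dot before L: add [L → . C num], [L → . C g Y]
  [L → . C num] has the dot before C: add [C → . e -]
No further items can be added.

CLOSURE = { [C → . e -], [L → . C g Y], [L → . C num], [Y → . L e g], [Y → . Y -], [Y → . num S num], [Y → .] }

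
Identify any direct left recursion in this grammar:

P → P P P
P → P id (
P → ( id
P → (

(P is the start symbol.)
Yes, P is left-recursive

Direct left recursion occurs when N → N α for some non-terminal N (the right-hand side begins with the left-hand side itself).

P → P P P: LEFT RECURSIVE (starts with P)
P → P id (: LEFT RECURSIVE (starts with P)
P → ( id: starts with '('
P → (: starts with '('

The grammar has direct left recursion on: P.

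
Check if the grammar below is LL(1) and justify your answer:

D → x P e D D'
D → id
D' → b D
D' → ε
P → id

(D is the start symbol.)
Relevant sets:
  FOLLOW(D') = { $, 'b' }

For D:
  PREDICT(D → x P e D D') = { 'x' }
  PREDICT(D → id) = { 'id' }
For D':
  PREDICT(D' → b D) = { 'b' }
  PREDICT(D' → ε) = { $, 'b' }
P has a single production, so nothing to check there.

Conflict found: Predict set conflict for D': { 'b' }
The grammar is NOT LL(1).

Answer: No. Predict set conflict for D': { 'b' }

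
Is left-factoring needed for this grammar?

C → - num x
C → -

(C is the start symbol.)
Left-factoring is needed when two productions for the same non-terminal
share a common prefix on the right-hand side.

Productions for C:
  C → - num x
  C → -

Found common prefix '-' in productions for C

Answer: Yes, C has productions with common prefix '-'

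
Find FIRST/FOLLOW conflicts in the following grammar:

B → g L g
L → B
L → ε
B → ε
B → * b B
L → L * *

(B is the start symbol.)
Nullable non-terminals: B, L.
FIRST sets used below: FIRST(B) = { '*', 'g', ε }, FIRST(L) = { '*', 'g', ε }

B: nullable alternative(s) B → ε; FOLLOW(B) = { $, '*', 'g' }
  B → g L g: FIRST \ {ε} = { 'g' } — overlaps FOLLOW(B) on { 'g' }: CONFLICT
  B → ε: FIRST \ {ε} = { } — this is the only nullable alternative, skip
  B → * b B: FIRST \ {ε} = { '*' } — overlaps FOLLOW(B) on { '*' }: CONFLICT

L: nullable alternative(s) L → B, L → ε; FOLLOW(L) = { '*', 'g' }
  L → B: FIRST \ {ε} = { '*', 'g' } — overlaps FOLLOW(L) on { '*', 'g' }: CONFLICT
  L → ε: FIRST \ {ε} = { } — disjoint from FOLLOW(L)
  L → L * *: FIRST \ {ε} = { '*', 'g' } — overlaps FOLLOW(L) on { '*', 'g' }: CONFLICT

So the grammar has 4 FIRST/FOLLOW conflicts (marked CONFLICT above).

Answer: Yes. B → g L g with FOLLOW(B) on { 'g' }; B → '*' b B with FOLLOW(B) on { '*' }; L → B with FOLLOW(L) on { '*', 'g' }; L → L '*' '*' with FOLLOW(L) on { '*', 'g' }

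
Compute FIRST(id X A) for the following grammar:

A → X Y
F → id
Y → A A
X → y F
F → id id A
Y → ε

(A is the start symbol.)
{ 'id' }

To compute FIRST(id X A), process the symbols left to right:
Symbol id is a terminal. Add 'id' and stop.
FIRST(id X A) = { 'id' }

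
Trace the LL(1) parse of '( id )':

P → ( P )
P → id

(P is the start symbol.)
Stack is shown with the top on the left.

Stack    Input     Action
-------------------------
P $      ( id ) $  output P → ( P )
( P ) $  ( id ) $  match '('
P ) $    id ) $    output P → id
id ) $   id ) $    match 'id'
) $      ) $       match ')'
$        $         accept

The string is accepted.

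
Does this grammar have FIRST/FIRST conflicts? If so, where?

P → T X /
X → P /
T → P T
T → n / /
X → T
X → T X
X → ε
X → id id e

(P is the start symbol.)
FIRST sets of the non-terminals at (or reachable through a nullable prefix from) the front of some alternative:
  FIRST(P) = { 'n' }
  FIRST(T) = { 'n' }

Productions for X:
  X → P /: FIRST = { 'n' }
  X → T: FIRST = { 'n' }
  X → T X: FIRST = { 'n' }
  X → ε: FIRST = { ε }
  X → id id e: FIRST = { 'id' }
Productions for T:
  T → P T: FIRST = { 'n' }
  T → n / /: FIRST = { 'n' }
P has only one production, so no FIRST/FIRST conflict is possible there.

Conflict for X: X → P / and X → T
  Overlap: { 'n' }
Conflict for X: X → P / and X → T X
  Overlap: { 'n' }
Conflict for X: X → T and X → T X
  Overlap: { 'n' }
Conflict for T: T → P T and T → n / /
  Overlap: { 'n' }

Answer: Yes. X → P '/' / X → T on { 'n' }; X → P '/' / X → T X on { 'n' }; X → T / X → T X on { 'n' }; T → P T / T → n '/' '/' on { 'n' }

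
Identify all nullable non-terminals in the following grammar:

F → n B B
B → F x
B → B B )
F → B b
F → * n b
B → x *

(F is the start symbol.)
There are no ε-productions, so no non-terminal can derive ε.
No non-terminals are nullable.

Answer: None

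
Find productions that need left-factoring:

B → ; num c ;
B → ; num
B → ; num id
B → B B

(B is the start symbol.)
Left-factoring is needed when two productions for the same non-terminal
share a common prefix on the right-hand side.

Productions for B:
  B → ; num c ;
  B → ; num
  B → ; num id
  B → B B

Found common prefix '; num' in productions for B

Answer: Yes, B has productions with common prefix '; num'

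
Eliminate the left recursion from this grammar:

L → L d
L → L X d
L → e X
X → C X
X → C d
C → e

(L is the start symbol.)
L is directly left-recursive. The standard transformation for
  A → A α₁ | ... | A α_m | β₁ | ... | β_n
is
  A  → β₁ A' | ... | β_n A'
  A' → α₁ A' | ... | α_m A' | ε

L → e X becomes L → e X L'
L → L d becomes L' → d L'
L → L X d becomes L' → X d L'
Add L' → ε

Productions for other non-terminals are unchanged:
  X → C X
  X → C d
  C → e

Resulting grammar:
L → e X L'
L' → d L'
L' → X d L'
L' → ε
X → C X
X → C d
C → e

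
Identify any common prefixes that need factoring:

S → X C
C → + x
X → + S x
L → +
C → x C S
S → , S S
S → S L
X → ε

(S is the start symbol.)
Left-factoring is needed when two productions for the same non-terminal
share a common prefix on the right-hand side.

Productions for S:
  S → X C
  S → , S S
  S → S L
Productions for C:
  C → + x
  C → x C S
Productions for X:
  X → + S x
  X → ε

No common prefixes found.

Answer: No, left-factoring is not needed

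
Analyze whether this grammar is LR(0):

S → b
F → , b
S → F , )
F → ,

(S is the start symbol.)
No. Shift-reduce conflict between [F → , .] and [F → , . b]

A grammar is LR(0) if no state in the canonical LR(0) collection has:
  - both a shift item (dot before a terminal) and a complete item (shift-reduce conflict), or
  - two or more complete items (reduce-reduce conflict; the accept item [S' → S .] counts as a complete item here).

Augment with S' → S and build the canonical LR(0) collection (I0 = CLOSURE({[S' → . S]}), then GOTO on every symbol after a dot until no new states appear). It has 8 states:
  I0: { [F → . , b], [F → . ,], [S → . F , )], [S → . b], [S' → . S] }  — shift
  I1: { [F → , . b], [F → , .] }  — shift, reduce
  I2: { [S → F . , )] }  — shift
  I3: { [S' → S .] }  — accept
  I4: { [S → b .] }  — reduce
  I5: { [S → F , . )] }  — shift
  I6: { [S → F , ) .] }  — reduce
  I7: { [F → , b .] }  — reduce

Conflict in state I1:
  Shift-reduce conflict between [F → , .] and [F → , . b]
So the grammar is NOT LR(0).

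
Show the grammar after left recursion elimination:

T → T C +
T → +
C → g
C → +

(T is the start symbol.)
T → + T'
T' → C + T'
T' → ε
C → g
C → +

T is directly left-recursive. The standard transformation for
  A → A α₁ | ... | A α_m | β₁ | ... | β_n
is
  A  → β₁ A' | ... | β_n A'
  A' → α₁ A' | ... | α_m A' | ε

T → + becomes T → + T'
T → T C + becomes T' → C + T'
Add T' → ε

Productions for other non-terminals are unchanged:
  C → g
  C → +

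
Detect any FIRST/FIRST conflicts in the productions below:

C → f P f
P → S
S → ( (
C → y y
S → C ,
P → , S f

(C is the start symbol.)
No FIRST/FIRST conflicts.

FIRST sets of the non-terminals at (or reachable through a nullable prefix from) the front of some alternative:
  FIRST(S) = { '(', 'f', 'y' }
  FIRST(C) = { 'f', 'y' }

Productions for C:
  C → f P f: FIRST = { 'f' }
  C → y y: FIRST = { 'y' }
Productions for P:
  P → S: FIRST = { '(', 'f', 'y' }
  P → , S f: FIRST = { ',' }
Productions for S:
  S → ( (: FIRST = { '(' }
  S → C ,: FIRST = { 'f', 'y' }

All alternatives of each non-terminal have pairwise disjoint FIRST sets.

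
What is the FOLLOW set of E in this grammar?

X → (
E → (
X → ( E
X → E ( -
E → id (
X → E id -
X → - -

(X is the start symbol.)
{ $, '(', 'id' }

To compute FOLLOW(E), find every occurrence of E on a right-hand side N → α E β: add FIRST(β) \ {ε}, and if β is empty or nullable also add FOLLOW(N). Iterate to a fixed point.

In X → ( E: E is at the end, add FOLLOW(X)
In X → E ( -: E is followed by '(' '-', add FIRST('(' '-') \ {ε} = { '(' }
In X → E id -: E is followed by id '-', add FIRST(id '-') \ {ε} = { 'id' }

The FOLLOW sets referred to above (computed the same way, to a fixed point):
  FOLLOW(X) = { $ }

Taking the union: FOLLOW(E) = { $, '(', 'id' }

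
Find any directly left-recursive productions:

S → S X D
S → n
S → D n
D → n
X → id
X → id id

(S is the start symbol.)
Yes, S is left-recursive

Direct left recursion occurs when N → N α for some non-terminal N (the right-hand side begins with the left-hand side itself).

S → S X D: LEFT RECURSIVE (starts with S)
S → n: starts with n
S → D n: starts with D
D → n: starts with n
X → id: starts with id
X → id id: starts with id

The grammar has direct left recursion on: S.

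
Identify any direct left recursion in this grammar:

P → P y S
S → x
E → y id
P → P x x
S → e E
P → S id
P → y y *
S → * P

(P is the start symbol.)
Direct left recursion occurs when N → N α for some non-terminal N (the right-hand side begins with the left-hand side itself).

P → P y S: LEFT RECURSIVE (starts with P)
S → x: starts with x
E → y id: starts with y
P → P x x: LEFT RECURSIVE (starts with P)
S → e E: starts with e
P → S id: starts with S
P → y y *: starts with y
S → * P: starts with '*'

The grammar has direct left recursion on: P.

Answer: Yes, P is left-recursive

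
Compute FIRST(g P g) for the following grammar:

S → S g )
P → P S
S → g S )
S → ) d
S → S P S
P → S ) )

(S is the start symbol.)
{ 'g' }

To compute FIRST(g P g), process the symbols left to right:
Symbol g is a terminal. Add 'g' and stop.
FIRST(g P g) = { 'g' }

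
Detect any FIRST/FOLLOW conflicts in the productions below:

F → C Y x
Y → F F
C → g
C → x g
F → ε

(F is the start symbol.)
Yes. F → C Y x with FOLLOW(F) on { 'g', 'x' }

A FIRST/FOLLOW conflict occurs when a non-terminal N has a nullable alternative N → β (β ⇒* ε) and another alternative N → α with FIRST(α) ∩ FOLLOW(N) ≠ ∅: on such a lookahead the parser cannot decide between expanding α and letting N vanish via β.

Nullable non-terminals: F, Y.
FIRST sets used below: FIRST(C) = { 'g', 'x' }

F: nullable alternative(s) F → ε; FOLLOW(F) = { $, 'g', 'x' }
  F → C Y x: FIRST \ {ε} = { 'g', 'x' } — overlaps FOLLOW(F) on { 'g', 'x' }: CONFLICT
  F → ε: FIRST \ {ε} = { } — this is the only nullable alternative, skip
Y has a nullable alternative but only one production, so nothing to check.

C has no nullable alternative, so no FIRST/FOLLOW check is needed there.

So the grammar has 1 FIRST/FOLLOW conflict (marked CONFLICT above).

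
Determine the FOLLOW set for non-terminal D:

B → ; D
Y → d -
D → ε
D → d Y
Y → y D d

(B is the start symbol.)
To compute FOLLOW(D), find every occurrence of D on a right-hand side N → α D β: add FIRST(β) \ {ε}, and if β is empty or nullable also add FOLLOW(N). Iterate to a fixed point.

In B → ; D: D is at the end, add FOLLOW(B)
In Y → y D d: D is followed by d, add FIRST(d) \ {ε} = { 'd' }

The FOLLOW sets referred to above (computed the same way, to a fixed point):
  FOLLOW(B) = { $ }

Taking the union: FOLLOW(D) = { $, 'd' }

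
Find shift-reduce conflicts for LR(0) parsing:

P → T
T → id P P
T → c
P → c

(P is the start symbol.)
Augment with P' → P and build the canonical LR(0) collection (I0 = CLOSURE({[P' → . P]}), then GOTO on every symbol after a dot until no new states appear). It has 7 states:
  I0: { [P → . T], [P → . c], [P' → . P], [T → . c], [T → . id P P] }  — shift
  I1: { [P' → P .] }  — accept
  I2: { [P → T .] }  — reduce
  I3: { [P → c .], [T → c .] }  — 2 reduces
  I4: { [P → . T], [P → . c], [T → . c], [T → . id P P], [T → id . P P] }  — shift
  I5: { [P → . T], [P → . c], [T → . c], [T → . id P P], [T → id P . P] }  — shift
  I6: { [T → id P P .] }  — reduce

No state contains both a complete item and a shift item.

Answer: No shift-reduce conflicts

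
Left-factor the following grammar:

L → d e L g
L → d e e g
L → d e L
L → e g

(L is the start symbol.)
Left-factoring transforms A → αβ₁ | αβ₂ into A → αA' and A' → β₁ | β₂
(α is the longest common prefix among the alternatives). Repeat until
no nonterminal has two alternatives with a common prefix.

Round 1: L has alternatives sharing prefix 'd e'. Introduce L': L → d e L'
  Add: L' → L g
  Add: L' → e g
  Add: L' → L

Round 2: L' has alternatives sharing prefix 'L'. Introduce L'': L' → L L''
  Add: L'' → g
  Add: L'' → ε

No remaining common prefixes — done.

Resulting grammar:
L → d e L'
L' → L L''
L'' → g
L'' → ε
L' → e g
L → e g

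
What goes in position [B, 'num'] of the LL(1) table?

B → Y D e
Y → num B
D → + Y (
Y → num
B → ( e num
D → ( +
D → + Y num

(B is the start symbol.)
To find M[B, 'num'], we find productions for B where 'num' is in the predict set (PREDICT(N → α) = (FIRST(α) \ {ε}) ∪ (FOLLOW(N) if α ⇒* ε)).

Relevant sets:
  FIRST(Y) = { 'num' }

B → Y D e: PREDICT = { 'num' }
  'num' is in predict set, so this production goes in M[B, 'num']
B → ( e num: PREDICT = { '(' }

M[B, 'num'] = B → Y D e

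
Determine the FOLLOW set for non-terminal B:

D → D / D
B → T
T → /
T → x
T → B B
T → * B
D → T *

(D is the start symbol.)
In T → B B: B is followed by B, add FIRST(B) \ {ε} = { '*', '/', 'x' }
In T → B B: B is at the end, add FOLLOW(T)
In T → * B: B is at the end, add FOLLOW(T)

The FOLLOW sets referred to above (computed the same way, to a fixed point):
  FOLLOW(T) = { '*', '/', 'x' }

Taking the union: FOLLOW(B) = { '*', '/', 'x' }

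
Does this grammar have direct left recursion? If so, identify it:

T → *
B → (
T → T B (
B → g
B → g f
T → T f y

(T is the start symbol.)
Yes, T is left-recursive

Direct left recursion occurs when N → N α for some non-terminal N (the right-hand side begins with the left-hand side itself).

T → *: starts with '*'
B → (: starts with '('
T → T B (: LEFT RECURSIVE (starts with T)
B → g: starts with g
B → g f: starts with g
T → T f y: LEFT RECURSIVE (starts with T)

The grammar has direct left recursion on: T.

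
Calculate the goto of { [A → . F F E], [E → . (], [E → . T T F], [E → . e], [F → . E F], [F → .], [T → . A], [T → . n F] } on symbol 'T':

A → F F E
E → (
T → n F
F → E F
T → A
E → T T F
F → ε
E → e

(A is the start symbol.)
{ [A → . F F E], [E → . (], [E → . T T F], [E → . e], [E → T . T F], [F → . E F], [F → .], [T → . A], [T → . n F] }

GOTO(I, 'T') = CLOSURE({ [A → αX.β] : [A → α.Xβ] ∈ I, X = 'T' })

Items with dot before 'T', with the dot advanced:
  [E → . T T F] → [E → T . T F]
Closure of the advanced items:
  [E → T . T F] has the dot before T: add [T → . n F], [T → . A]
  [T → . A] has the dot before A: add [A → . F F E]
  [A → . F F E] has the dot before F: add [F → . E F], [F → .]
  [F → . E F] has the dot before E: add [E → . (], [E → . T T F], [E → . e]

GOTO = { [A → . F F E], [E → . (], [E → . T T F], [E → . e], [E → T . T F], [F → . E F], [F → .], [T → . A], [T → . n F] }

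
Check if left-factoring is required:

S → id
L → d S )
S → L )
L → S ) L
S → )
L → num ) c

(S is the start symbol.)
Left-factoring is needed when two productions for the same non-terminal
share a common prefix on the right-hand side.

Productions for S:
  S → id
  S → L )
  S → )
Productions for L:
  L → d S )
  L → S ) L
  L → num ) c

No common prefixes found.

Answer: No, left-factoring is not needed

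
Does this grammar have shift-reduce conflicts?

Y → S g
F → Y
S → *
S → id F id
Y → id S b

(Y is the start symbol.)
No shift-reduce conflicts

A shift-reduce conflict occurs when an LR(0) state has both:
  - a complete (reduce) item [A → α .] (dot at the end), and
  - a shift item [B → β . c γ] (dot before a terminal).

Augment with Y' → Y and build the canonical LR(0) collection (I0 = CLOSURE({[Y' → . Y]}), then GOTO on every symbol after a dot until no new states appear). It has 11 states:
  I0: { [S → . *], [S → . id F id], [Y → . S g], [Y → . id S b], [Y' → . Y] }  — shift
  I1: { [S → * .] }  — reduce
  I2: { [Y → S . g] }  — shift
  I3: { [Y' → Y .] }  — accept
  I4: { [F → . Y], [S → . *], [S → . id F id], [S → id . F id], [Y → . S g], [Y → . id S b], [Y → id . S b] }  — shift
  I5: { [S → id F . id] }  — shift
  I6: { [Y → S . g], [Y → id S . b] }  — shift
  I7: { [F → Y .] }  — reduce
  I8: { [Y → id S b .] }  — reduce
  I9: { [Y → S g .] }  — reduce
  I10: { [S → id F id .] }  — reduce

No state contains both a complete item and a shift item.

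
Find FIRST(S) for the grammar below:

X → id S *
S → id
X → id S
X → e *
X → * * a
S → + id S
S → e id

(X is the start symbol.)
To compute FIRST(S), examine every production with S on the left-hand side, reading each right-hand side left to right until a non-nullable symbol is reached.

From S → id:
  - id is a terminal: add 'id' and stop
From S → + id S:
  - '+' is a terminal: add '+' and stop
From S → e id:
  - e is a terminal: add 'e' and stop

Collecting: FIRST(S) = { '+', 'e', 'id' }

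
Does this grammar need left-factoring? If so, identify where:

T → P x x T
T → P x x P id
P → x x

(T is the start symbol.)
Yes, T has productions with common prefix 'P x x'

Left-factoring is needed when two productions for the same non-terminal
share a common prefix on the right-hand side.

Productions for T:
  T → P x x T
  T → P x x P id

Found common prefix 'P x x' in productions for T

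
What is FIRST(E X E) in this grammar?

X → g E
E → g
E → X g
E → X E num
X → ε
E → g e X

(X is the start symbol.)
{ 'g' }

FIRST sets of the non-terminals involved (from the grammar, by fixed-point iteration):
  FIRST(E) = { 'g' }

To compute FIRST(E X E), process the symbols left to right:
Symbol E is a non-terminal. Add FIRST(E) \ {ε} = { 'g' }
E is not nullable (ε ∉ FIRST(E)), so stop here.
FIRST(E X E) = { 'g' }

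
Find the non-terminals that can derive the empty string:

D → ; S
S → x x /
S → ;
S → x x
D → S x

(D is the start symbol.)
None

A non-terminal is nullable if it can derive ε (the empty string): either it has an ε-production, or it has a production whose right-hand side consists entirely of nullable non-terminals.

There are no ε-productions, so no non-terminal can derive ε.
No non-terminals are nullable.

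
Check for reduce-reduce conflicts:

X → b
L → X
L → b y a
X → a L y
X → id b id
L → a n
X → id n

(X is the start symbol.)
No reduce-reduce conflicts

A reduce-reduce conflict occurs when an LR(0) state has two complete items [A → α .] and [B → β .] — both call for a reduction, and with no lookahead the parser cannot choose between them.

Augment with X' → X and build the canonical LR(0) collection (I0 = CLOSURE({[X' → . X]}), then GOTO on every symbol after a dot until no new states appear). It has 16 states:
  I0: { [X → . a L y], [X → . b], [X → . id b id], [X → . id n], [X' → . X] }  — shift
  I1: { [X' → X .] }  — accept
  I2: { [L → . X], [L → . a n], [L → . b y a], [X → . a L y], [X → . b], [X → . id b id], [X → . id n], [X → a . L y] }  — shift
  I3: { [X → b .] }  — reduce
  I4: { [X → id . b id], [X → id . n] }  — shift
  I5: { [X → id b . id] }  — shift
  I6: { [X → id n .] }  — reduce
  I7: { [X → id b id .] }  — reduce
  I8: { [X → a L . y] }  — shift
  I9: { [L → X .] }  — reduce
  I10: { [L → . X], [L → . a n], [L → . b y a], [L → a . n], [X → . a L y], [X → . b], [X → . id b id], [X → . id n], [X → a . L y] }  — shift
  I11: { [L → b . y a], [X → b .] }  — shift, reduce
  I12: { [L → b y . a] }  — shift
  I13: { [L → b y a .] }  — reduce
  I14: { [L → a n .] }  — reduce
  I15: { [X → a L y .] }  — reduce

No state contains more than one complete item.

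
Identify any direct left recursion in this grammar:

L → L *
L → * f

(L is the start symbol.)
Direct left recursion occurs when N → N α for some non-terminal N (the right-hand side begins with the left-hand side itself).

L → L *: LEFT RECURSIVE (starts with L)
L → * f: starts with '*'

The grammar has direct left recursion on: L.

Answer: Yes, L is left-recursive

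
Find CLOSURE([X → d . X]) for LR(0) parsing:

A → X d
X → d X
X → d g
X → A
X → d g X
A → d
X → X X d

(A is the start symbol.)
Start with: [X → d . X]
  [X → d . X] has the dot before X: add [X → . d X], [X → . d g], [X → . A], [X → . d g X], [X → . X X d]
  [X → . A] has the dot before A: add [A → . X d], [A → . d]
No further items can be added.

CLOSURE = { [A → . X d], [A → . d], [X → . A], [X → . X X d], [X → . d X], [X → . d g X], [X → . d g], [X → d . X] }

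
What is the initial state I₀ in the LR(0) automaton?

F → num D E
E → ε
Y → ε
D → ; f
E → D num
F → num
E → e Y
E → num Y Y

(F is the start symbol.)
{ [F → . num D E], [F → . num], [F' → . F] }

First, augment the grammar with F' → F
I₀ = CLOSURE({ [F' → . F] }):
  [F' → . F] has the dot before F: add [F → . num D E], [F → . num]
No further items can be added.

I₀ = { [F → . num D E], [F → . num], [F' → . F] }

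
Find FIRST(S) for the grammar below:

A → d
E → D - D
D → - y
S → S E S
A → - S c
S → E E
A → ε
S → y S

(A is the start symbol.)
FIRST sets of the other non-terminals involved (by the same procedure, iterated to a fixed point):
  FIRST(E) = { '-' }

From S → S E S:
  - S is the symbol being defined: contributes nothing new
    S is not nullable, so stop
From S → E E:
  - E is a non-terminal: add FIRST(E) \ {ε} = { '-' }
    E is not nullable, so stop
From S → y S:
  - y is a terminal: add 'y' and stop

Collecting: FIRST(S) = { '-', 'y' }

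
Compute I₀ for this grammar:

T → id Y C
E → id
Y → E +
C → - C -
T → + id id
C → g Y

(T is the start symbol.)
{ [T → . + id id], [T → . id Y C], [T' → . T] }

First, augment the grammar with T' → T
I₀ = CLOSURE({ [T' → . T] }):
  [T' → . T] has the dot before T: add [T → . id Y C], [T → . + id id]
No further items can be added.

I₀ = { [T → . + id id], [T → . id Y C], [T' → . T] }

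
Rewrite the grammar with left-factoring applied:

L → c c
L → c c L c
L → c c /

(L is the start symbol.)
Left-factoring transforms A → αβ₁ | αβ₂ into A → αA' and A' → β₁ | β₂
(α is the longest common prefix among the alternatives). Repeat until
no nonterminal has two alternatives with a common prefix.

Round 1: L has alternatives sharing prefix 'c c'. Introduce L': L → c c L'
  Add: L' → ε
  Add: L' → L c
  Add: L' → /

No remaining common prefixes — done.

Resulting grammar:
L → c c L'
L' → ε
L' → L c
L' → /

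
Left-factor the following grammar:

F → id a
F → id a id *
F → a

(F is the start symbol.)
Left-factoring transforms A → αβ₁ | αβ₂ into A → αA' and A' → β₁ | β₂
(α is the longest common prefix among the alternatives). Repeat until
no nonterminal has two alternatives with a common prefix.

Round 1: F has alternatives sharing prefix 'id a'. Introduce F': F → id a F'
  Add: F' → ε
  Add: F' → id *

No remaining common prefixes — done.

Resulting grammar:
F → id a F'
F' → ε
F' → id *
F → a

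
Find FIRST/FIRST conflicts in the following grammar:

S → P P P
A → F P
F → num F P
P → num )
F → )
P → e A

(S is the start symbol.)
A FIRST/FIRST conflict occurs when two productions N → α and N → β for the same non-terminal have FIRST(α) ∩ FIRST(β) ≠ ∅ (with ε ∈ FIRST of a nullable right-hand side, so two nullable alternatives also conflict).

Productions for F:
  F → num F P: FIRST = { 'num' }
  F → ): FIRST = { ')' }
Productions for P:
  P → num ): FIRST = { 'num' }
  P → e A: FIRST = { 'e' }
S, A have only one production, so no FIRST/FIRST conflict is possible there.

All alternatives of each non-terminal have pairwise disjoint FIRST sets.

Answer: No FIRST/FIRST conflicts.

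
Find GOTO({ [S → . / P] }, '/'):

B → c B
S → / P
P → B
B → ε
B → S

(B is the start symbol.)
GOTO(I, '/') = CLOSURE({ [A → αX.β] : [A → α.Xβ] ∈ I, X = '/' })

Items with dot before '/', with the dot advanced:
  [S → . / P] → [S → / . P]
Closure of the advanced items:
  [S → / . P] has the dot before P: add [P → . B]
  [P → . B] has the dot before B: add [B → . c B], [B → .], [B → . S]
  [B → . S] has the dot before S: add [S → . / P]

GOTO = { [B → . S], [B → . c B], [B → .], [P → . B], [S → . / P], [S → / . P] }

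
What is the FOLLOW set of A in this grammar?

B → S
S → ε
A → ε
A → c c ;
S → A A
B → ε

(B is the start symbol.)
To compute FOLLOW(A), find every occurrence of A on a right-hand side N → α A β: add FIRST(β) \ {ε}, and if β is empty or nullable also add FOLLOW(N). Iterate to a fixed point.

In S → A A: A is followed by A, add FIRST(A) \ {ε} = { 'c' }
  A is nullable, so also add FOLLOW(S)
In S → A A: A is at the end, add FOLLOW(S)

The FOLLOW sets referred to above (computed the same way, to a fixed point):
  FOLLOW(S) = { $ }

Taking the union: FOLLOW(A) = { $, 'c' }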